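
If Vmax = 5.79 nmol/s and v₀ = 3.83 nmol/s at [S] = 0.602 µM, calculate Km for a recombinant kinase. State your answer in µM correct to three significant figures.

From v = Vmax[S]/(Km+[S]), Km = [S](Vmax − v)/v.
Km = 0.602 × (5.79 − 3.83) / 3.83 = 1.180/3.83 = 0.308 µM.

0.308 µM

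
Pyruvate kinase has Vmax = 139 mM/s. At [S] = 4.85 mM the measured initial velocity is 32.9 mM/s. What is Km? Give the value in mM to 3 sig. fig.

v/Vmax = 32.9/139 = 0.2367 = [S]/(Km+[S]).
So Km + [S] = [S]/0.2367 = 20.49 mM, giving Km = 20.49 − 4.85 = 15.6 mM.

15.6 mM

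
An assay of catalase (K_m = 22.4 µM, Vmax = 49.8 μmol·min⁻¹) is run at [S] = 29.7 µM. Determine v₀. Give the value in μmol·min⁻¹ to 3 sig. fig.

28.4 μmol·min⁻¹

v = Vmax·[S]/(Km + [S]) = 49.8 × 29.7 / (22.4 + 29.7)
  = 1479 / 52.10 = 28.4 μmol·min⁻¹.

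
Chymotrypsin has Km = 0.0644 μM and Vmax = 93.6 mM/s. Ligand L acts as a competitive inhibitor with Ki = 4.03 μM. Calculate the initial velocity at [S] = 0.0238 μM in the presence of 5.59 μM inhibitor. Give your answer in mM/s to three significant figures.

With α = 1 + [I]/Ki = 1 + 5.59/4.03 = 2.387, the competitive rate law is v = Vmax[S] / (αKm + [S]).
v = 93.6×0.0238 / (2.387×0.0644 + 0.0238) = 2.228/0.1775 = 12.5 mM/s.

12.5 mM/s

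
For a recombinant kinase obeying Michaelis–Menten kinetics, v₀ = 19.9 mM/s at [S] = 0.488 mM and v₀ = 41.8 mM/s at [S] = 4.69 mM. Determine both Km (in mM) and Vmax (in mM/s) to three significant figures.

In reciprocal form, 1/v = (Km/Vmax)·(1/[S]) + 1/Vmax. The two points give (1/[S], 1/v) = (2.049, 0.05025) and (0.2132, 0.02392).
Slope = (0.05025 − 0.02392)/(2.049 − 0.2132) = 0.01434; intercept = 0.05025 − 0.01434×2.049 = 0.02087.
Vmax = 1/intercept = 47.9 mM/s; Km = slope × Vmax = 0.01434 × 47.9 = 0.687 mM.

Km = 0.687 mM; Vmax = 47.9 mM/s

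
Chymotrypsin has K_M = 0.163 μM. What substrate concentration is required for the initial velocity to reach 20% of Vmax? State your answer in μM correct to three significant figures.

v/Vmax = [S]/(Km+[S]) = 0.2, so [S] = Km·0.2/(1 − 0.2) = 0.163 × 0.2500.
[S] = 0.0408 μM.

0.0408 μM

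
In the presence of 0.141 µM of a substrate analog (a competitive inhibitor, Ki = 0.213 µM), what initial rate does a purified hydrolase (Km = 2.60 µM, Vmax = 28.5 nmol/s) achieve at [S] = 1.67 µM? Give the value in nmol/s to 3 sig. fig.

7.94 nmol/s

α = 1 + [I]/Ki = 1 + 0.141/0.213 = 1.662.
For a competitive inhibitor, Vmax is unchanged and the apparent Km becomes α·Km: Km,app = 4.32 µM, Vmax,app = 28.5 nmol/s.
v = Vmax,app·[S]/(Km,app + [S]) = 28.5 × 1.67/(4.32 + 1.67) = 7.94 nmol/s.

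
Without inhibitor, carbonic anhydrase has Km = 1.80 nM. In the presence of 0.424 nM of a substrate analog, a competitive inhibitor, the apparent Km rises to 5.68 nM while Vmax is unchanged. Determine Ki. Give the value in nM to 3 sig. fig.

Competitive: Km,app = α·Km with α = 1 + [I]/Ki.
α = Km,app/Km = 5.68/1.80 = 3.156.
Since α = 1 + [I]/Ki, [I]/Ki = 3.156 − 1 = 2.156 and Ki = 0.424/2.156 = 0.197 nM.

0.197 nM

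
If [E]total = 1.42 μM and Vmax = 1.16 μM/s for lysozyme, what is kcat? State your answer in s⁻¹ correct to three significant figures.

0.817 s⁻¹

kcat = Vmax/[E]total = 1.16 μM/s / 1.42 μM = 0.817 s⁻¹.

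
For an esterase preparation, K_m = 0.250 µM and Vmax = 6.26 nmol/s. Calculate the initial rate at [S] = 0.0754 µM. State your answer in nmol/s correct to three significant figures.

v = Vmax·[S]/(Km + [S]) = 6.26 × 0.0754 / (0.250 + 0.0754)
  = 0.4720 / 0.3254 = 1.45 nmol/s.

1.45 nmol/s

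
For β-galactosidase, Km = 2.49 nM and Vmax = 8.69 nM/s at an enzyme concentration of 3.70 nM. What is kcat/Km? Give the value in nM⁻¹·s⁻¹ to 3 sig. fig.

0.943 nM⁻¹·s⁻¹

kcat = Vmax/[E]total = 8.69/3.70 = 2.35 s⁻¹.
kcat/Km = 2.35/2.49 = 0.943 nM⁻¹·s⁻¹.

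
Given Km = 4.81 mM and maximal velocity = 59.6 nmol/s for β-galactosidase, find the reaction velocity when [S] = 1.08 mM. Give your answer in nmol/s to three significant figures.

10.9 nmol/s

v = Vmax·[S]/(Km + [S]) = 59.6 × 1.08 / (4.81 + 1.08)
  = 64.37 / 5.890 = 10.9 nmol/s.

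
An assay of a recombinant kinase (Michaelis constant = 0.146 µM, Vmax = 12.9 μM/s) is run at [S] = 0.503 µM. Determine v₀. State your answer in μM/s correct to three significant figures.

v = Vmax·[S]/(Km + [S]) = 12.9 × 0.503 / (0.146 + 0.503)
  = 6.489 / 0.6490 = 10.0 μM/s.

10.0 μM/s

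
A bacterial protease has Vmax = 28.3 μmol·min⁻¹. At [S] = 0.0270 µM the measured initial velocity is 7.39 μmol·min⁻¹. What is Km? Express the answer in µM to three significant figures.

0.0764 µM

v/Vmax = 7.39/28.3 = 0.2611 = [S]/(Km+[S]).
So Km + [S] = [S]/0.2611 = 0.1034 µM, giving Km = 0.1034 − 0.0270 = 0.0764 µM.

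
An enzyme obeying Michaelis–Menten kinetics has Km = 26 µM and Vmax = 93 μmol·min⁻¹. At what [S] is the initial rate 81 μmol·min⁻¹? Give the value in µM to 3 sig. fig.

Rearranging v = Vmax[S]/(Km+[S]) gives [S] = Km·v/(Vmax − v).
[S] = 26 × 81 / (93 − 81) = 2106/12.00 = 176 µM.

176 µM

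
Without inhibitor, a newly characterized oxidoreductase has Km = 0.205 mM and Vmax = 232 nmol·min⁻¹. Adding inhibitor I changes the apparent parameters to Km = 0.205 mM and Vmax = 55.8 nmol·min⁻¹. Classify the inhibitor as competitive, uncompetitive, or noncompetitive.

Vmax decreases (232 → 55.8 nmol·min⁻¹) while Km is unchanged — pure noncompetitive inhibition.

noncompetitive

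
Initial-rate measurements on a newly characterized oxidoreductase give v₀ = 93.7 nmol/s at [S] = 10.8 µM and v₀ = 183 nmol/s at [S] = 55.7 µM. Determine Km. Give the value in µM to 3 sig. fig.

In reciprocal form, 1/v = (Km/Vmax)·(1/[S]) + 1/Vmax. The two points give (1/[S], 1/v) = (0.09259, 0.01067) and (0.01795, 0.005464).
Slope = (0.01067 − 0.005464)/(0.09259 − 0.01795) = 0.06977; intercept = 0.01067 − 0.06977×0.09259 = 0.004212.
Vmax = 1/intercept = 237 nmol/s; Km = slope × Vmax = 0.06977 × 237 = 16.6 µM.

16.6 µM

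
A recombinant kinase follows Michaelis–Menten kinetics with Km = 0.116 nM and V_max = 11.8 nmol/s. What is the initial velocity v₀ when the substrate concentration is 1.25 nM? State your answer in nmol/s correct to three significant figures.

10.8 nmol/s

[S]/(Km+[S]) = 1.25/1.366 = 0.9151, the fractional saturation.
v = 0.9151 × Vmax = 0.9151 × 11.8 = 10.8 nmol/s.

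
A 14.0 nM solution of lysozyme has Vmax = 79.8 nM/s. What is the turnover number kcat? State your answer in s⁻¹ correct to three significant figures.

kcat = Vmax/[E]total = 79.8 nM/s / 14.0 nM = 5.70 s⁻¹.

5.70 s⁻¹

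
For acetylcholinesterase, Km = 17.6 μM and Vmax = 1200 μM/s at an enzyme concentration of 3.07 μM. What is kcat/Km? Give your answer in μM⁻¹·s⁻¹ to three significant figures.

kcat = Vmax/[E]total = 1200/3.07 = 391 s⁻¹.
kcat/Km = 391/17.6 = 22.2 μM⁻¹·s⁻¹.

22.2 μM⁻¹·s⁻¹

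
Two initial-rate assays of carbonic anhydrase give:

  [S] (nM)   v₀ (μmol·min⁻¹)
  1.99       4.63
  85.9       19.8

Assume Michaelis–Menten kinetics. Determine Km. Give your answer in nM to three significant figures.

7.24 nM

From v = Vmax[S]/(Km+[S]), each point gives Vmax = v(Km+[S])/[S].
Equating: 4.63(Km+1.99)/1.99 = 19.8(Km+85.9)/85.9.
2.327·Km + 4.63 = 0.2305·Km + 19.8, so (2.327 − 0.2305)·Km = 19.8 − 4.63.
Km = 15.17/2.096 = 7.24 nM; then Vmax = 4.63(7.24+1.99)/1.99 = 21.5 μmol·min⁻¹.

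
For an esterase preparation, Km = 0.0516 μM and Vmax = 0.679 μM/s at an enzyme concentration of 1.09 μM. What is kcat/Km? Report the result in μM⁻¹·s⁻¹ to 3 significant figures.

kcat = Vmax/[E]total = 0.679/1.09 = 0.623 s⁻¹.
kcat/Km = 0.623/0.0516 = 12.1 μM⁻¹·s⁻¹.

12.1 μM⁻¹·s⁻¹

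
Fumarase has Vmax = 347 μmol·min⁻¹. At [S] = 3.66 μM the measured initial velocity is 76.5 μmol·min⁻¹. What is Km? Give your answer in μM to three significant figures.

v/Vmax = 76.5/347 = 0.2205 = [S]/(Km+[S]).
So Km + [S] = [S]/0.2205 = 16.60 μM, giving Km = 16.60 − 3.66 = 12.9 μM.

12.9 μM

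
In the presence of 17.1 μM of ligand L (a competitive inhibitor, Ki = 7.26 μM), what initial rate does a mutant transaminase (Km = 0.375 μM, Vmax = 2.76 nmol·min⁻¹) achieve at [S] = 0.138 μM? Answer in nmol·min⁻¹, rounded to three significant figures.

α = 1 + [I]/Ki = 1 + 17.1/7.26 = 3.355.
For a competitive inhibitor, Vmax is unchanged and the apparent Km becomes α·Km: Km,app = 1.26 μM, Vmax,app = 2.76 nmol·min⁻¹.
v = Vmax,app·[S]/(Km,app + [S]) = 2.76 × 0.138/(1.26 + 0.138) = 0.273 nmol·min⁻¹.

0.273 nmol·min⁻¹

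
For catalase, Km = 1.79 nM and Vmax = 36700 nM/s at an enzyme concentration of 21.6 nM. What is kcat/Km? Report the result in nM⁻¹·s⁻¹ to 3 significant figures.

949 nM⁻¹·s⁻¹

kcat = Vmax/[E]total = 36700/21.6 = 1700 s⁻¹.
kcat/Km = 1700/1.79 = 949 nM⁻¹·s⁻¹.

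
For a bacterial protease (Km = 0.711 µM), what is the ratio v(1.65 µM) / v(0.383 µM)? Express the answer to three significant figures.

The fractional saturations are [S]/(Km+[S]) = 0.383/1.094 = 0.3501 and 1.65/2.361 = 0.6989.
v₂/v₁ is just their ratio: 0.6989/0.3501 = 2.00.

2.00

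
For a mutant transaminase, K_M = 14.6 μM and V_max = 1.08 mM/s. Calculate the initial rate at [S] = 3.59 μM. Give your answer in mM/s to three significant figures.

v = Vmax·[S]/(Km + [S]) = 1.08 × 3.59 / (14.6 + 3.59)
  = 3.877 / 18.19 = 0.213 mM/s.

0.213 mM/s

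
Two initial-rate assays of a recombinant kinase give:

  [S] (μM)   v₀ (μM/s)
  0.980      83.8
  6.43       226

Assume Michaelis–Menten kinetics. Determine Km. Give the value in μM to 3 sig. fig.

2.82 μM

From v = Vmax[S]/(Km+[S]), each point gives Vmax = v(Km+[S])/[S].
Equating: 83.8(Km+0.980)/0.980 = 226(Km+6.43)/6.43.
85.51·Km + 83.8 = 35.15·Km + 226, so (85.51 − 35.15)·Km = 226 − 83.8.
Km = 142.2/50.36 = 2.82 μM; then Vmax = 83.8(2.82+0.980)/0.980 = 325 μM/s.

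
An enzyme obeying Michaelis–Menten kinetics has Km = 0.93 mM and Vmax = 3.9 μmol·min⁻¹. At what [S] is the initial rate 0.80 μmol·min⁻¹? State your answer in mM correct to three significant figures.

0.240 mM

The required fractional saturation is v/Vmax = 0.80/3.9 = 0.2051.
Then [S]/(Km+[S]) = 0.2051 ⇒ [S] = 0.93 × 0.2051/(1 − 0.2051) = 0.240 mM.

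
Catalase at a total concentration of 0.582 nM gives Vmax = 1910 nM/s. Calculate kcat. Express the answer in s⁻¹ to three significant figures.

kcat = Vmax/[E]total = 1910 nM/s / 0.582 nM = 3280 s⁻¹.

3280 s⁻¹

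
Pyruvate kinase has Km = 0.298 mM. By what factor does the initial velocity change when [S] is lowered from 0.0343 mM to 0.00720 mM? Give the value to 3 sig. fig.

0.229

Since Vmax cancels, v₂/v₁ = [S]₂(Km+[S]₁) / [S]₁(Km+[S]₂).
= 0.00720×(0.298+0.0343) / (0.0343×(0.298+0.00720)) = 0.002393/0.01047 = 0.229.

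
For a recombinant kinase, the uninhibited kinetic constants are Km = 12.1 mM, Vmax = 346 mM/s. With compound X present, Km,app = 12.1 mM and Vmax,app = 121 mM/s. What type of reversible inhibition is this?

noncompetitive

Vmax decreases (346 → 121 mM/s) while Km is unchanged — pure noncompetitive inhibition.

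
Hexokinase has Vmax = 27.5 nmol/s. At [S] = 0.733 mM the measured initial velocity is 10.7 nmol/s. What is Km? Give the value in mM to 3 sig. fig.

From v = Vmax[S]/(Km+[S]), Km = [S](Vmax − v)/v.
Km = 0.733 × (27.5 − 10.7) / 10.7 = 12.31/10.7 = 1.15 mM.

1.15 mM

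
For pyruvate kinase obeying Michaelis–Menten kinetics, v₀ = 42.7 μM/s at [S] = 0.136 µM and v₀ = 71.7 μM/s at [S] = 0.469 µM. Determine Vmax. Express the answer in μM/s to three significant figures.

99.2 μM/s

From v = Vmax[S]/(Km+[S]), each point gives Vmax = v(Km+[S])/[S].
Equating: 42.7(Km+0.136)/0.136 = 71.7(Km+0.469)/0.469.
314.0·Km + 42.7 = 152.9·Km + 71.7, so (314.0 − 152.9)·Km = 71.7 − 42.7.
Km = 29.00/161.1 = 0.180 µM; then Vmax = 42.7(0.180+0.136)/0.136 = 99.2 μM/s.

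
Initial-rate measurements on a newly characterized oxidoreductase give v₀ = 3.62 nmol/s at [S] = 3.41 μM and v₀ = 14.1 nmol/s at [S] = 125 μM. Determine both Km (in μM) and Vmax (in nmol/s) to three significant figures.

In reciprocal form, 1/v = (Km/Vmax)·(1/[S]) + 1/Vmax. The two points give (1/[S], 1/v) = (0.2933, 0.2762) and (0.008000, 0.07092).
Slope = (0.2762 − 0.07092)/(0.2933 − 0.008000) = 0.7198; intercept = 0.2762 − 0.7198×0.2933 = 0.06516.
Vmax = 1/intercept = 15.3 nmol/s; Km = slope × Vmax = 0.7198 × 15.3 = 11.0 μM.

Km = 11.0 μM; Vmax = 15.3 nmol/s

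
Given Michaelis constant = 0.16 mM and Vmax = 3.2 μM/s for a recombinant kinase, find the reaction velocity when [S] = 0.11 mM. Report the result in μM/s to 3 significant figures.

v = Vmax·[S]/(Km + [S]) = 3.2 × 0.11 / (0.16 + 0.11)
  = 0.3520 / 0.2700 = 1.30 μM/s.

1.30 μM/s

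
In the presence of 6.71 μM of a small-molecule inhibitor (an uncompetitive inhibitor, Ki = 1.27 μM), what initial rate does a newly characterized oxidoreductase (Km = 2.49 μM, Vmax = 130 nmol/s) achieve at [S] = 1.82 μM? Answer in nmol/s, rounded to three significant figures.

α = 1 + [I]/Ki = 1 + 6.71/1.27 = 6.283.
For an uncompetitive inhibitor, both parameters are divided by α, giving Vmax/α and Km/α: Km,app = 0.396 μM, Vmax,app = 20.7 nmol/s.
v = Vmax,app·[S]/(Km,app + [S]) = 20.7 × 1.82/(0.396 + 1.82) = 17.0 nmol/s.

17.0 nmol/s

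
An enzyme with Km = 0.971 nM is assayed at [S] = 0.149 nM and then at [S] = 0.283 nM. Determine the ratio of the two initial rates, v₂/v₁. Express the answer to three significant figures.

1.70

The fractional saturations are [S]/(Km+[S]) = 0.149/1.120 = 0.1330 and 0.283/1.254 = 0.2257.
v₂/v₁ is just their ratio: 0.2257/0.1330 = 1.70.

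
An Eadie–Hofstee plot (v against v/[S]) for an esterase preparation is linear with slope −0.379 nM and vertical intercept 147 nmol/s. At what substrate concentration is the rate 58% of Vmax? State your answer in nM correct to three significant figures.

The Eadie–Hofstee slope gives Km = 0.379 nM (slope = −Km).
v/Vmax = [S]/(Km+[S]) = 0.58 ⇒ [S] = Km·0.58/(1−0.58) = 0.379 × 1.381 = 0.523 nM.

0.523 nM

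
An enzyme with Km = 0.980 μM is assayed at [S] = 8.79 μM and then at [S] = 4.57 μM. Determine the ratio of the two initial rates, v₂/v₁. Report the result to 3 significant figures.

Since Vmax cancels, v₂/v₁ = [S]₂(Km+[S]₁) / [S]₁(Km+[S]₂).
= 4.57×(0.980+8.79) / (8.79×(0.980+4.57)) = 44.65/48.78 = 0.915.

0.915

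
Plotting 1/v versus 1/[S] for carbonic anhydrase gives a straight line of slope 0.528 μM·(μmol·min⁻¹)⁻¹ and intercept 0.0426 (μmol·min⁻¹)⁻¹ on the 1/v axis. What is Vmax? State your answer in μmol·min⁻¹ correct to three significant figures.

23.5 μmol·min⁻¹

The y-intercept of a Lineweaver–Burk plot equals 1/Vmax, so Vmax = 1/0.0426 = 23.5 μmol·min⁻¹.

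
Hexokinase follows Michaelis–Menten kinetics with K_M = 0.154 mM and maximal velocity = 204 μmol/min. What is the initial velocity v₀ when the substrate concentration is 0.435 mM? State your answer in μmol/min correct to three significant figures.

151 μmol/min

[S]/(Km+[S]) = 0.435/0.5890 = 0.7385, the fractional saturation.
v = 0.7385 × Vmax = 0.7385 × 204 = 151 μmol/min.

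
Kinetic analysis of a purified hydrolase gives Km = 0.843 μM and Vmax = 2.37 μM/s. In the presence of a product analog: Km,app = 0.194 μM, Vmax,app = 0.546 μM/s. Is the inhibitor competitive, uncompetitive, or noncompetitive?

uncompetitive

Both Km and Vmax decrease by the same factor (~4.34-fold) — characteristic of uncompetitive inhibition.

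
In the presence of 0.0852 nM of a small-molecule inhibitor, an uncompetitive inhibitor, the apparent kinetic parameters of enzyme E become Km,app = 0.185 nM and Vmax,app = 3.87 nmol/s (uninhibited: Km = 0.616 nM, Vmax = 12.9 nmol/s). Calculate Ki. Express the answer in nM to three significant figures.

0.0365 nM

Uncompetitive: Vmax,app = Vmax/α (and Km,app = Km/α) with α = 1 + [I]/Ki.
α = Vmax/Vmax,app = 12.9/3.87 = 3.333.
Since α = 1 + [I]/Ki, [I]/Ki = 3.333 − 1 = 2.333 and Ki = 0.0852/2.333 = 0.0365 nM.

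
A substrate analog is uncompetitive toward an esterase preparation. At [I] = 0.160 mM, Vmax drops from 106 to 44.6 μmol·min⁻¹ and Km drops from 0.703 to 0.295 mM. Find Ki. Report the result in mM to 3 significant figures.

Uncompetitive: Vmax,app = Vmax/α (and Km,app = Km/α) with α = 1 + [I]/Ki.
α = Vmax/Vmax,app = 106/44.6 = 2.377.
Ki = [I]/(α − 1) = 0.160/1.377 = 0.116 mM.

0.116 mM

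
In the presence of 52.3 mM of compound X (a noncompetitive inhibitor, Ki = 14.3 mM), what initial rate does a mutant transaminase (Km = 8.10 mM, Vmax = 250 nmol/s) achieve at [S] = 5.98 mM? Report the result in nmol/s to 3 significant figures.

With α = 1 + [I]/Ki = 1 + 52.3/14.3 = 4.657, the noncompetitive rate law is v = (Vmax/α)·[S] / (Km + [S]).
v = (250/4.657)×5.98 / (8.10 + 5.98) = 321.0/14.08 = 22.8 nmol/s.

22.8 nmol/s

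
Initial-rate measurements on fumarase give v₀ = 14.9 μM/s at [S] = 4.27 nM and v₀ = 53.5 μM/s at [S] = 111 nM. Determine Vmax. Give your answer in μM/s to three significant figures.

59.7 μM/s

From v = Vmax[S]/(Km+[S]), each point gives Vmax = v(Km+[S])/[S].
Equating: 14.9(Km+4.27)/4.27 = 53.5(Km+111)/111.
3.489·Km + 14.9 = 0.4820·Km + 53.5, so (3.489 − 0.4820)·Km = 53.5 − 14.9.
Km = 38.60/3.007 = 12.8 nM; then Vmax = 14.9(12.8+4.27)/4.27 = 59.7 μM/s.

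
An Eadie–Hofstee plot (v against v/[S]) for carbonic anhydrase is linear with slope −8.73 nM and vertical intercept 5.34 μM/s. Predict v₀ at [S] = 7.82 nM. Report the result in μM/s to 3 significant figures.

2.52 μM/s

In the Eadie–Hofstee form v = Vmax − Km·(v/[S]), the slope is −Km and the intercept is Vmax, so Km = 8.73 nM and Vmax = 5.34 μM/s.
v = 5.34 × 7.82/(8.73 + 7.82) = 2.52 μM/s.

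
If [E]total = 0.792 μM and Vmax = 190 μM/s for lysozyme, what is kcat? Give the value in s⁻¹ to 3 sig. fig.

240 s⁻¹

kcat = Vmax/[E]total = 190 μM/s / 0.792 μM = 240 s⁻¹.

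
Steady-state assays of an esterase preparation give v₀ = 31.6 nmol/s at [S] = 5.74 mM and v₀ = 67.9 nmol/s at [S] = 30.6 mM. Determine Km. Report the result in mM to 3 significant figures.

In reciprocal form, 1/v = (Km/Vmax)·(1/[S]) + 1/Vmax. The two points give (1/[S], 1/v) = (0.1742, 0.03165) and (0.03268, 0.01473).
Slope = (0.03165 − 0.01473)/(0.1742 − 0.03268) = 0.1195; intercept = 0.03165 − 0.1195×0.1742 = 0.01082.
Vmax = 1/intercept = 92.4 nmol/s; Km = slope × Vmax = 0.1195 × 92.4 = 11.0 mM.

11.0 mM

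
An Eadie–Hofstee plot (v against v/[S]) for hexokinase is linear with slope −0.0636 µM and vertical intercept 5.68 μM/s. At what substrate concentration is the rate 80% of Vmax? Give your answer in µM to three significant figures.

The Eadie–Hofstee slope gives Km = 0.0636 µM (slope = −Km).
v/Vmax = [S]/(Km+[S]) = 0.8 ⇒ [S] = Km·0.8/(1−0.8) = 0.0636 × 4.000 = 0.254 µM.

0.254 µM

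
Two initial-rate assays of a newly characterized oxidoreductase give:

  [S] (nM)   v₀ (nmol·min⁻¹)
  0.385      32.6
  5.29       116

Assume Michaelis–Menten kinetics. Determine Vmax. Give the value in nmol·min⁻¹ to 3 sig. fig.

In reciprocal form, 1/v = (Km/Vmax)·(1/[S]) + 1/Vmax. The two points give (1/[S], 1/v) = (2.597, 0.03067) and (0.1890, 0.008621).
Slope = (0.03067 − 0.008621)/(2.597 − 0.1890) = 0.009157; intercept = 0.03067 − 0.009157×2.597 = 0.006890.
Vmax = 1/intercept = 145 nmol·min⁻¹; Km = slope × Vmax = 0.009157 × 145 = 1.33 nM.

145 nmol·min⁻¹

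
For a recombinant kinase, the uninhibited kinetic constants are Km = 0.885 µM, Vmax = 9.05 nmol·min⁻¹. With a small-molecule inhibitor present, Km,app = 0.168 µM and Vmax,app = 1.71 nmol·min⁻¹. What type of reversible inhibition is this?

uncompetitive

Both Km and Vmax decrease by the same factor (~5.28-fold) — characteristic of uncompetitive inhibition.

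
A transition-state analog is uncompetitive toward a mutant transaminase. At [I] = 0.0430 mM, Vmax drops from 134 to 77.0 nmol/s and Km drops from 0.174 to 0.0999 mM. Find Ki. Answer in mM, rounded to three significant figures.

0.0581 mM

Uncompetitive: Vmax,app = Vmax/α (and Km,app = Km/α) with α = 1 + [I]/Ki.
α = Vmax/Vmax,app = 134/77.0 = 1.740.
Ki = [I]/(α − 1) = 0.0430/0.7403 = 0.0581 mM.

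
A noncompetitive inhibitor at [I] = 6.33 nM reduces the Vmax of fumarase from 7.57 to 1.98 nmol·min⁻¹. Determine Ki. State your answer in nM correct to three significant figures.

Noncompetitive: Vmax,app = Vmax/α with α = 1 + [I]/Ki.
α = Vmax/Vmax,app = 7.57/1.98 = 3.823.
Since α = 1 + [I]/Ki, [I]/Ki = 3.823 − 1 = 2.823 and Ki = 6.33/2.823 = 2.24 nM.

2.24 nM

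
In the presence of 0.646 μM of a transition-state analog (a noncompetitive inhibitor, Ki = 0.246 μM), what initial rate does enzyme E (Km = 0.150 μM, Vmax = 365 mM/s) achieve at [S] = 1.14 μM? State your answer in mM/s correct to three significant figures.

α = 1 + [I]/Ki = 1 + 0.646/0.246 = 3.626.
For a noncompetitive inhibitor, Vmax is reduced to Vmax/α while Km is unchanged: Km,app = 0.150 μM, Vmax,app = 101 mM/s.
v = Vmax,app·[S]/(Km,app + [S]) = 101 × 1.14/(0.150 + 1.14) = 89.0 mM/s.

89.0 mM/s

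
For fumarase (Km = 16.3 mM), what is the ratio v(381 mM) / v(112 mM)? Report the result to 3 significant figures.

Since Vmax cancels, v₂/v₁ = [S]₂(Km+[S]₁) / [S]₁(Km+[S]₂).
= 381×(16.3+112) / (112×(16.3+381)) = 48880/44500 = 1.10.

1.10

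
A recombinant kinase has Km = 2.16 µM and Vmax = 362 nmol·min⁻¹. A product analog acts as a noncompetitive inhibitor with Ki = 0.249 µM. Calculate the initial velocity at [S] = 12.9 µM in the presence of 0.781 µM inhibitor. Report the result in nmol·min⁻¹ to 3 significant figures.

75.0 nmol·min⁻¹

With α = 1 + [I]/Ki = 1 + 0.781/0.249 = 4.137, the noncompetitive rate law is v = (Vmax/α)·[S] / (Km + [S]).
v = (362/4.137)×12.9 / (2.16 + 12.9) = 1129/15.06 = 75.0 nmol·min⁻¹.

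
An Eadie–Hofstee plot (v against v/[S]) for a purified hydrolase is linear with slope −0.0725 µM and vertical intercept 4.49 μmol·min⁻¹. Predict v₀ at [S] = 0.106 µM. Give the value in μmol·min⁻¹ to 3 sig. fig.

In the Eadie–Hofstee form v = Vmax − Km·(v/[S]), the slope is −Km and the intercept is Vmax, so Km = 0.0725 µM and Vmax = 4.49 μmol·min⁻¹.
v = 4.49 × 0.106/(0.0725 + 0.106) = 2.67 μmol·min⁻¹.

2.67 μmol·min⁻¹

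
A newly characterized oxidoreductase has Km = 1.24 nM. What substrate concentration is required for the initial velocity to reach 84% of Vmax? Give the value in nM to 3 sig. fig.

6.51 nM

v/Vmax = [S]/(Km+[S]) = 0.84, so [S] = Km·0.84/(1 − 0.84) = 1.24 × 5.250.
[S] = 6.51 nM.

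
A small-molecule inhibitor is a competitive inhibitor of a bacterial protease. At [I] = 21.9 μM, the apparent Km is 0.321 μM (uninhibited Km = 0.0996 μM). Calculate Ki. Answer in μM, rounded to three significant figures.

9.85 μM

Competitive: Km,app = α·Km with α = 1 + [I]/Ki.
α = Km,app/Km = 0.321/0.0996 = 3.223.
Ki = [I]/(α − 1) = 21.9/2.223 = 9.85 μM.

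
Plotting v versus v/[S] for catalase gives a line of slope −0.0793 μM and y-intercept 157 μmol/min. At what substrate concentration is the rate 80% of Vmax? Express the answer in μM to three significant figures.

The Eadie–Hofstee slope gives Km = 0.0793 μM (slope = −Km).
v/Vmax = [S]/(Km+[S]) = 0.8 ⇒ [S] = Km·0.8/(1−0.8) = 0.0793 × 4.000 = 0.317 μM.

0.317 μM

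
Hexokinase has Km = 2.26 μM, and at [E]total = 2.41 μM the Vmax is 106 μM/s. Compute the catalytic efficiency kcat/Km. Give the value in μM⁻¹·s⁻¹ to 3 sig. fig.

19.5 μM⁻¹·s⁻¹

kcat = Vmax/[E]total = 106/2.41 = 44.0 s⁻¹.
kcat/Km = 44.0/2.26 = 19.5 μM⁻¹·s⁻¹.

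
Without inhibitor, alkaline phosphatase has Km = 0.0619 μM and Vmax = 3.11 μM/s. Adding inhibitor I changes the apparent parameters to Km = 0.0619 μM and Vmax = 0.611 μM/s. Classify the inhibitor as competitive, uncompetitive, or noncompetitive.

Vmax decreases (3.11 → 0.611 μM/s) while Km is unchanged — pure noncompetitive inhibition.

noncompetitive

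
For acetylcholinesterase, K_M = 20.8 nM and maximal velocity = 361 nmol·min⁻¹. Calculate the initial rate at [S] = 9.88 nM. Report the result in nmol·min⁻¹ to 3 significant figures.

116 nmol·min⁻¹

[S]/(Km+[S]) = 9.88/30.68 = 0.3220, the fractional saturation.
v = 0.3220 × Vmax = 0.3220 × 361 = 116 nmol·min⁻¹.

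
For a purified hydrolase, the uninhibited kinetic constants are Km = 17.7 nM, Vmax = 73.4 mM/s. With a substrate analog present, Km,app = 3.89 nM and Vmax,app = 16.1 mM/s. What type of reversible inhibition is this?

uncompetitive

Both Km and Vmax decrease by the same factor (~4.55-fold) — characteristic of uncompetitive inhibition.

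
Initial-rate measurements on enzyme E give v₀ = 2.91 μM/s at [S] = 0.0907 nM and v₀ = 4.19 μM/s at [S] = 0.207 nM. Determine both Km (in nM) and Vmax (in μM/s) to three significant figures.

Km = 0.108 nM; Vmax = 6.38 μM/s

In reciprocal form, 1/v = (Km/Vmax)·(1/[S]) + 1/Vmax. The two points give (1/[S], 1/v) = (11.03, 0.3436) and (4.831, 0.2387).
Slope = (0.3436 − 0.2387)/(11.03 − 4.831) = 0.01695; intercept = 0.3436 − 0.01695×11.03 = 0.1568.
Vmax = 1/intercept = 6.38 μM/s; Km = slope × Vmax = 0.01695 × 6.38 = 0.108 nM.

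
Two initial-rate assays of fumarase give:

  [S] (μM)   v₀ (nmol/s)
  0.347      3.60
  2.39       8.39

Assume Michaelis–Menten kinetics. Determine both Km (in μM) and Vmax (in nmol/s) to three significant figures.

Km = 0.698 μM; Vmax = 10.8 nmol/s

In reciprocal form, 1/v = (Km/Vmax)·(1/[S]) + 1/Vmax. The two points give (1/[S], 1/v) = (2.882, 0.2778) and (0.4184, 0.1192).
Slope = (0.2778 − 0.1192)/(2.882 − 0.4184) = 0.06438; intercept = 0.2778 − 0.06438×2.882 = 0.09225.
Vmax = 1/intercept = 10.8 nmol/s; Km = slope × Vmax = 0.06438 × 10.8 = 0.698 μM.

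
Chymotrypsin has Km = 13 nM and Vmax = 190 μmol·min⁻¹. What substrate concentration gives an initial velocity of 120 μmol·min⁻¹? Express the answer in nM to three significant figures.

22.3 nM

The required fractional saturation is v/Vmax = 120/190 = 0.6316.
Then [S]/(Km+[S]) = 0.6316 ⇒ [S] = 13 × 0.6316/(1 − 0.6316) = 22.3 nM.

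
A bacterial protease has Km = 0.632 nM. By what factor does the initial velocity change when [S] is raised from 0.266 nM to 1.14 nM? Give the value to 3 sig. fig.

The fractional saturations are [S]/(Km+[S]) = 0.266/0.8980 = 0.2962 and 1.14/1.772 = 0.6433.
v₂/v₁ is just their ratio: 0.6433/0.2962 = 2.17.

2.17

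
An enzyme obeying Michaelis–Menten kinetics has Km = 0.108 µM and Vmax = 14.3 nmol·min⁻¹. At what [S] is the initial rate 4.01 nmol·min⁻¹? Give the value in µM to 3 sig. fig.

The required fractional saturation is v/Vmax = 4.01/14.3 = 0.2804.
Then [S]/(Km+[S]) = 0.2804 ⇒ [S] = 0.108 × 0.2804/(1 − 0.2804) = 0.0421 µM.

0.0421 µM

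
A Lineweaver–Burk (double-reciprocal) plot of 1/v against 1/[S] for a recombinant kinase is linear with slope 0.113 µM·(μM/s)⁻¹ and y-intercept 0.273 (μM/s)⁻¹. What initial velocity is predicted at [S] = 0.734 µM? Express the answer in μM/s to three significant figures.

2.34 μM/s

The y-intercept is 1/Vmax, so Vmax = 1/0.273 = 3.66 μM/s.
The slope is Km/Vmax, so Km = 0.113 × 3.66 = 0.414 µM.
Then v = 3.66 × 0.734/(0.414 + 0.734) = 2.34 μM/s.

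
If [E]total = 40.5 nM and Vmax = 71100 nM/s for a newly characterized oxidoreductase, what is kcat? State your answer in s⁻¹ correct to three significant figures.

kcat = Vmax/[E]total = 71100 nM/s / 40.5 nM = 1760 s⁻¹.

1760 s⁻¹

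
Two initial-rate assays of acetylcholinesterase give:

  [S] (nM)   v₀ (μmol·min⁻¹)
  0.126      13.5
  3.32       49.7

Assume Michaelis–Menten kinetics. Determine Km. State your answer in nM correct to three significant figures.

0.393 nM

In reciprocal form, 1/v = (Km/Vmax)·(1/[S]) + 1/Vmax. The two points give (1/[S], 1/v) = (7.937, 0.07407) and (0.3012, 0.02012).
Slope = (0.07407 − 0.02012)/(7.937 − 0.3012) = 0.007066; intercept = 0.07407 − 0.007066×7.937 = 0.01799.
Vmax = 1/intercept = 55.6 μmol·min⁻¹; Km = slope × Vmax = 0.007066 × 55.6 = 0.393 nM.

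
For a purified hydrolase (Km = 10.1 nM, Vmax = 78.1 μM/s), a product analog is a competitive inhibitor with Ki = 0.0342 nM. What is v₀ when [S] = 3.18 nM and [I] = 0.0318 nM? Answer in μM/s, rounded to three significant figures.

α = 1 + [I]/Ki = 1 + 0.0318/0.0342 = 1.930.
For a competitive inhibitor, Vmax is unchanged and the apparent Km becomes α·Km: Km,app = 19.5 nM, Vmax,app = 78.1 μM/s.
v = Vmax,app·[S]/(Km,app + [S]) = 78.1 × 3.18/(19.5 + 3.18) = 11.0 μM/s.

11.0 μM/s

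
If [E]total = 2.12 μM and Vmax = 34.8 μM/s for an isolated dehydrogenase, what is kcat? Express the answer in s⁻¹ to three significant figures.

16.4 s⁻¹

kcat = Vmax/[E]total = 34.8 μM/s / 2.12 μM = 16.4 s⁻¹.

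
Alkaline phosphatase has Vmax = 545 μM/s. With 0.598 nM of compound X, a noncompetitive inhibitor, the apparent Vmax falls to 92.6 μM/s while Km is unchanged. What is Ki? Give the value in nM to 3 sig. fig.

0.122 nM

Noncompetitive: Vmax,app = Vmax/α with α = 1 + [I]/Ki.
α = Vmax/Vmax,app = 545/92.6 = 5.886.
Since α = 1 + [I]/Ki, [I]/Ki = 5.886 − 1 = 4.886 and Ki = 0.598/4.886 = 0.122 nM.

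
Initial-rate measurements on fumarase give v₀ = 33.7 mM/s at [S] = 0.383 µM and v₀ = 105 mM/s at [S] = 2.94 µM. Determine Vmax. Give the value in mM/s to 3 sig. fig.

154 mM/s

From v = Vmax[S]/(Km+[S]), each point gives Vmax = v(Km+[S])/[S].
Equating: 33.7(Km+0.383)/0.383 = 105(Km+2.94)/2.94.
87.99·Km + 33.7 = 35.71·Km + 105, so (87.99 − 35.71)·Km = 105 − 33.7.
Km = 71.30/52.28 = 1.36 µM; then Vmax = 33.7(1.36+0.383)/0.383 = 154 mM/s.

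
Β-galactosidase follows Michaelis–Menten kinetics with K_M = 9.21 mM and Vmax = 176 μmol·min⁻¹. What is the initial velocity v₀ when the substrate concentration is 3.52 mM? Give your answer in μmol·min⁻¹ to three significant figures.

v = Vmax·[S]/(Km + [S]) = 176 × 3.52 / (9.21 + 3.52)
  = 619.5 / 12.73 = 48.7 μmol·min⁻¹.

48.7 μmol·min⁻¹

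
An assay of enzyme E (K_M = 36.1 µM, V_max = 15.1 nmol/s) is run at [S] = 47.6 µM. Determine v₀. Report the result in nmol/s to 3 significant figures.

[S]/(Km+[S]) = 47.6/83.70 = 0.5687, the fractional saturation.
v = 0.5687 × Vmax = 0.5687 × 15.1 = 8.59 nmol/s.

8.59 nmol/s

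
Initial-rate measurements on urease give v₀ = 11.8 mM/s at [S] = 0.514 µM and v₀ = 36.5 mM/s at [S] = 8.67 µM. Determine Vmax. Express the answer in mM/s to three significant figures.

In reciprocal form, 1/v = (Km/Vmax)·(1/[S]) + 1/Vmax. The two points give (1/[S], 1/v) = (1.946, 0.08475) and (0.1153, 0.02740).
Slope = (0.08475 − 0.02740)/(1.946 − 0.1153) = 0.03133; intercept = 0.08475 − 0.03133×1.946 = 0.02378.
Vmax = 1/intercept = 42.0 mM/s; Km = slope × Vmax = 0.03133 × 42.0 = 1.32 µM.

42.0 mM/s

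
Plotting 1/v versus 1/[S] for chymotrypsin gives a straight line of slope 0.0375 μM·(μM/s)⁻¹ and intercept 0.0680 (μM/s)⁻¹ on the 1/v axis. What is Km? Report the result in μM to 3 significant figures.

0.551 μM

y-intercept = 1/Vmax ⇒ Vmax = 14.7 μM/s; slope = Km/Vmax ⇒ Km = slope × Vmax.
Km = 0.0375 × 14.7 = 0.551 μM.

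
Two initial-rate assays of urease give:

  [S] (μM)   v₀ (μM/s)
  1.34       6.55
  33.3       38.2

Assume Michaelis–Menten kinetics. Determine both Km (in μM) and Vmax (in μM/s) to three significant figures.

Km = 8.46 μM; Vmax = 47.9 μM/s

From v = Vmax[S]/(Km+[S]), each point gives Vmax = v(Km+[S])/[S].
Equating: 6.55(Km+1.34)/1.34 = 38.2(Km+33.3)/33.3.
4.888·Km + 6.55 = 1.147·Km + 38.2, so (4.888 − 1.147)·Km = 38.2 − 6.55.
Km = 31.65/3.741 = 8.46 μM; then Vmax = 6.55(8.46+1.34)/1.34 = 47.9 μM/s.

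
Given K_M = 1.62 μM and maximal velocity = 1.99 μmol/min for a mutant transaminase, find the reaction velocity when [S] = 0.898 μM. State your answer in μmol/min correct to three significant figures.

[S]/(Km+[S]) = 0.898/2.518 = 0.3566, the fractional saturation.
v = 0.3566 × Vmax = 0.3566 × 1.99 = 0.710 μmol/min.

0.710 μmol/min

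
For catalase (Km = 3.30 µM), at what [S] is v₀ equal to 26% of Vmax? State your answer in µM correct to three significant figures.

1.16 µM

v/Vmax = [S]/(Km+[S]) = 0.26, so [S] = Km·0.26/(1 − 0.26) = 3.30 × 0.3514.
[S] = 1.16 µM.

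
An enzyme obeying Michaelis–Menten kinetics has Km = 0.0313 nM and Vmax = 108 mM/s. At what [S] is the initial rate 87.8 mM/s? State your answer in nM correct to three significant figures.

0.136 nM

Rearranging v = Vmax[S]/(Km+[S]) gives [S] = Km·v/(Vmax − v).
[S] = 0.0313 × 87.8 / (108 − 87.8) = 2.748/20.20 = 0.136 nM.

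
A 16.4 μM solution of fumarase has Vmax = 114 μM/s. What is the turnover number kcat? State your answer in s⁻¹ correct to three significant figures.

6.95 s⁻¹

kcat = Vmax/[E]total = 114 μM/s / 16.4 μM = 6.95 s⁻¹.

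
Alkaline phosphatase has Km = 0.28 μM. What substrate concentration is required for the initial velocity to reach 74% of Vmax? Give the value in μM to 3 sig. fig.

v/Vmax = [S]/(Km+[S]) = 0.74, so [S] = Km·0.74/(1 − 0.74) = 0.28 × 2.846.
[S] = 0.797 μM.

0.797 μM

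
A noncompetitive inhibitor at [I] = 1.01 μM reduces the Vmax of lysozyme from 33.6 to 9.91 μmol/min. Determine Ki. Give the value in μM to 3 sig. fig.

Noncompetitive: Vmax,app = Vmax/α with α = 1 + [I]/Ki.
α = Vmax/Vmax,app = 33.6/9.91 = 3.391.
Ki = [I]/(α − 1) = 1.01/2.391 = 0.423 μM.

0.423 μM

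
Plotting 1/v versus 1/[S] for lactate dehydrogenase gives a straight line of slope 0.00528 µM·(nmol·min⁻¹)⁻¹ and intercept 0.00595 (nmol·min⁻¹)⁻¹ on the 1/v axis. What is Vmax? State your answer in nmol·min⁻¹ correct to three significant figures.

168 nmol·min⁻¹

The y-intercept of a Lineweaver–Burk plot equals 1/Vmax, so Vmax = 1/0.00595 = 168 nmol·min⁻¹.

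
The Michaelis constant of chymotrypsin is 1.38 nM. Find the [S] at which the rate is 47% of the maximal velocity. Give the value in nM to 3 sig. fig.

1.22 nM

v/Vmax = [S]/(Km+[S]) = 0.47, so [S] = Km·0.47/(1 − 0.47) = 1.38 × 0.8868.
[S] = 1.22 nM.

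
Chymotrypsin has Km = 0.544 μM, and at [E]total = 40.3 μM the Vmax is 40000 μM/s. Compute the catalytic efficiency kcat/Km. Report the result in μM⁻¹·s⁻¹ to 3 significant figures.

1820 μM⁻¹·s⁻¹

kcat = Vmax/[E]total = 40000/40.3 = 993 s⁻¹.
kcat/Km = 993/0.544 = 1820 μM⁻¹·s⁻¹.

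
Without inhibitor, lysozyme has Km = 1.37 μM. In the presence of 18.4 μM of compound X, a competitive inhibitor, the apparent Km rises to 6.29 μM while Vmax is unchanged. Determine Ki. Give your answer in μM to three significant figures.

5.12 μM

Competitive: Km,app = α·Km with α = 1 + [I]/Ki.
α = Km,app/Km = 6.29/1.37 = 4.591.
Since α = 1 + [I]/Ki, [I]/Ki = 4.591 − 1 = 3.591 and Ki = 18.4/3.591 = 5.12 μM.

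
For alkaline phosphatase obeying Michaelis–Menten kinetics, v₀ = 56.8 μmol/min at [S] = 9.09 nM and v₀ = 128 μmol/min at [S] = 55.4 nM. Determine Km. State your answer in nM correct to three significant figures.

From v = Vmax[S]/(Km+[S]), each point gives Vmax = v(Km+[S])/[S].
Equating: 56.8(Km+9.09)/9.09 = 128(Km+55.4)/55.4.
6.249·Km + 56.8 = 2.310·Km + 128, so (6.249 − 2.310)·Km = 128 − 56.8.
Km = 71.20/3.938 = 18.1 nM; then Vmax = 56.8(18.1+9.09)/9.09 = 170 μmol/min.

18.1 nM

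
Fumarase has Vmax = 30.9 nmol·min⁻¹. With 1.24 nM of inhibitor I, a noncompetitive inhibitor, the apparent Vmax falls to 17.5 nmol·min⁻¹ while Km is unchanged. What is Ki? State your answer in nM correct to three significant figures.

1.62 nM

Noncompetitive: Vmax,app = Vmax/α with α = 1 + [I]/Ki.
α = Vmax/Vmax,app = 30.9/17.5 = 1.766.
Since α = 1 + [I]/Ki, [I]/Ki = 1.766 − 1 = 0.7657 and Ki = 1.24/0.7657 = 1.62 nM.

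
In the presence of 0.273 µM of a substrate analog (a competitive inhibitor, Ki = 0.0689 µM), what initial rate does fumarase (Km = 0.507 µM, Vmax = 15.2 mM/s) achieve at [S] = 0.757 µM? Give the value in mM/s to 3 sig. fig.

α = 1 + [I]/Ki = 1 + 0.273/0.0689 = 4.962.
For a competitive inhibitor, Vmax is unchanged and the apparent Km becomes α·Km: Km,app = 2.52 µM, Vmax,app = 15.2 mM/s.
v = Vmax,app·[S]/(Km,app + [S]) = 15.2 × 0.757/(2.52 + 0.757) = 3.52 mM/s.

3.52 mM/s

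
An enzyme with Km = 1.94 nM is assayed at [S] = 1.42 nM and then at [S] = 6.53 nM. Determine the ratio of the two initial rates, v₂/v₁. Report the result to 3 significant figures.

Since Vmax cancels, v₂/v₁ = [S]₂(Km+[S]₁) / [S]₁(Km+[S]₂).
= 6.53×(1.94+1.42) / (1.42×(1.94+6.53)) = 21.94/12.03 = 1.82.

1.82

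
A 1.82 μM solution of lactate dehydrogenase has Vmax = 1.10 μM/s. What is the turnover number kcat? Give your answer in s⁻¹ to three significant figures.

0.604 s⁻¹

kcat = Vmax/[E]total = 1.10 μM/s / 1.82 μM = 0.604 s⁻¹.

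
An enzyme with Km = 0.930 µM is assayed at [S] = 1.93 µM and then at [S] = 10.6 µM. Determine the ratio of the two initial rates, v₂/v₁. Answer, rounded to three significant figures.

1.36

The fractional saturations are [S]/(Km+[S]) = 1.93/2.860 = 0.6748 and 10.6/11.53 = 0.9193.
v₂/v₁ is just their ratio: 0.9193/0.6748 = 1.36.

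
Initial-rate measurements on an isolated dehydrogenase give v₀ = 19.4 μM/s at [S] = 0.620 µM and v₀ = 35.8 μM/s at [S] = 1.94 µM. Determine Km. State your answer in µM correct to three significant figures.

In reciprocal form, 1/v = (Km/Vmax)·(1/[S]) + 1/Vmax. The two points give (1/[S], 1/v) = (1.613, 0.05155) and (0.5155, 0.02793).
Slope = (0.05155 − 0.02793)/(1.613 − 0.5155) = 0.02152; intercept = 0.05155 − 0.02152×1.613 = 0.01684.
Vmax = 1/intercept = 59.4 μM/s; Km = slope × Vmax = 0.02152 × 59.4 = 1.28 µM.

1.28 µM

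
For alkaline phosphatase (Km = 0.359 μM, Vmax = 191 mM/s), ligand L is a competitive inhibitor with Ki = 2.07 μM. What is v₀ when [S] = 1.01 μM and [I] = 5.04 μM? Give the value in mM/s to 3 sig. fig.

With α = 1 + [I]/Ki = 1 + 5.04/2.07 = 3.435, the competitive rate law is v = Vmax[S] / (αKm + [S]).
v = 191×1.01 / (3.435×0.359 + 1.01) = 192.9/2.243 = 86.0 mM/s.

86.0 mM/s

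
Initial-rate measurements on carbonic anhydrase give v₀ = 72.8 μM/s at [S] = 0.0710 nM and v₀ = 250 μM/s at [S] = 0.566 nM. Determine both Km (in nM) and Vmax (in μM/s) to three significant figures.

In reciprocal form, 1/v = (Km/Vmax)·(1/[S]) + 1/Vmax. The two points give (1/[S], 1/v) = (14.08, 0.01374) and (1.767, 0.004000).
Slope = (0.01374 − 0.004000)/(14.08 − 1.767) = 0.0007904; intercept = 0.01374 − 0.0007904×14.08 = 0.002603.
Vmax = 1/intercept = 384 μM/s; Km = slope × Vmax = 0.0007904 × 384 = 0.304 nM.

Km = 0.304 nM; Vmax = 384 μM/s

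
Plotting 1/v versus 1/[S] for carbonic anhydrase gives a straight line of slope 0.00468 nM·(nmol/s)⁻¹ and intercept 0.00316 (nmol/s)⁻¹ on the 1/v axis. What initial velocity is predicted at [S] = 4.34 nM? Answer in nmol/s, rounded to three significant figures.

The y-intercept is 1/Vmax, so Vmax = 1/0.00316 = 316 nmol/s.
The slope is Km/Vmax, so Km = 0.00468 × 316 = 1.48 nM.
Then v = 316 × 4.34/(1.48 + 4.34) = 236 nmol/s.

236 nmol/s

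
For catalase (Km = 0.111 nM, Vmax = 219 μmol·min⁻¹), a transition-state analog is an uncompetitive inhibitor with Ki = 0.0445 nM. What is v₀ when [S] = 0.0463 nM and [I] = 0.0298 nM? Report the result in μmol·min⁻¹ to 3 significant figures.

With α = 1 + [I]/Ki = 1 + 0.0298/0.0445 = 1.670, the uncompetitive rate law is v = (Vmax/α)·[S] / (Km/α + [S]).
v = (219/1.670)×0.0463 / (0.111/1.670 + 0.0463) = 6.073/0.1128 = 53.8 μmol·min⁻¹.

53.8 μmol·min⁻¹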